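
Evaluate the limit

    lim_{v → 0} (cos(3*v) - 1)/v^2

-9/2

Direct substitution gives 0/0.
Apply L'Hôpital: lim (-3*sin(3*v))/(2*v), still 0/0.
After 2 applications of L'Hôpital's rule the quotient is (-9*cos(3*v))/(2); substituting v = 0 gives -9/2.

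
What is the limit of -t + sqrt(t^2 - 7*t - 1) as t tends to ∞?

-7/2

This has the form ∞ − ∞. Multiply and divide by the conjugate √(t^2 - 7*t - 1) + t.
That gives (-7t - 1) / (√(t^2 - 7*t - 1) + t).
Divide numerator and denominator by t: the limit is -7/(2·1) = -7/2.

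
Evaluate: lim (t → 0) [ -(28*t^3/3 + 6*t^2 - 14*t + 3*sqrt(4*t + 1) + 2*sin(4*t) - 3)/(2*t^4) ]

15

Substitution gives 0/0 (the numerator vanishes to order 4).
Expand each term to order t^4: the coefficient of t^4 in 2·sin(4t) is 0 and in 3·√(1 + 4t) is -30.
Lower-order terms cancel with the polynomial part, so the numerator is (-30)·t^4 + o(t^4), and the limit is (-30)/(-2) = 15.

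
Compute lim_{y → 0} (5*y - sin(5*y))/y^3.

Direct substitution gives 0/0.
Apply L'Hôpital: lim (5 - 5*cos(5*y))/(3*y^2), still 0/0.
Apply L'Hôpital: lim (25*sin(5*y))/(6*y), still 0/0.
After 3 applications of L'Hôpital's rule the quotient is (125*cos(5*y))/(6); substituting y = 0 gives 125/6.

125/6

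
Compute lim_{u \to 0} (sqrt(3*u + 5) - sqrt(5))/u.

A 0/0 form; rationalise with √(5 + 3u) + √5. This collapses the numerator to 3u, leaving 3/(√(5 + 3u) + √5) → 3/(2√5) = 3*√(5)/10.

3*√(5)/10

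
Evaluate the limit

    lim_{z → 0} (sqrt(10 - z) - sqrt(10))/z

-√(10)/20

A 0/0 form; rationalise with √(10 - z) + √10. This collapses the numerator to -z, leaving -1/(√(10 - z) + √10) → -1/(2√10) = -√(10)/20.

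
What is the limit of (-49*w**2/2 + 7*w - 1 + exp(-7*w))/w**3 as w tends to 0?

Direct substitution gives 0/0.
Apply L'Hôpital: lim (-49*w + 7 - 7*e^(-7*w))/(3*w^2), still 0/0.
Apply L'Hôpital: lim (-49 + 49*e^(-7*w))/(6*w), still 0/0.
After 3 applications of L'Hôpital's rule the quotient is (-343*e^(-7*w))/(6); substituting w = 0 gives -343/6.

-343/6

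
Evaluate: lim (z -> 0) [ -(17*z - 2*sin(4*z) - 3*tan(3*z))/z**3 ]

17/3

Substitution gives 0/0; apply L'Hôpital's rule 3 times.
After differentiating numerator and denominator 3 times the quotient is (128*cos(4*z) - 486*tan(3*z)^4 - 648*tan(3*z)^2 - 162)/(-6); at z = 0 this is 17/3.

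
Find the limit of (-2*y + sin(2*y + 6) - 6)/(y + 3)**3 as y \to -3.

-4/3

Direct substitution gives 0/0.
Apply L'Hôpital: lim (2*cos(2*y + 6) - 2)/(3*(y + 3)^2), still 0/0.
Apply L'Hôpital: lim (-4*sin(2*y + 6))/(6*y + 18), still 0/0.
After 3 applications of L'Hôpital's rule the quotient is (-8*cos(2*y + 6))/(6); substituting y = -3 gives -4/3.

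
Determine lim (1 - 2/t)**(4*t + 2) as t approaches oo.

The base → 1 and the exponent → ∞: a 1^∞ form.
Take logarithms: (4t + 2)·ln(1 - 2/t). Since ln(1+u) ~ u for small u, this behaves like (4t)·(-2/t) → -8.
So the limit is e^(-8).

e^(-8)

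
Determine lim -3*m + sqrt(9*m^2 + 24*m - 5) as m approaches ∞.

This has the form ∞ − ∞. Multiply and divide by the conjugate √(9*m^2 + 24*m - 5) + 3m.
That gives (24m - 5) / (√(9*m^2 + 24*m - 5) + 3m).
Divide numerator and denominator by m: the limit is 24/(2·3) = 4.

4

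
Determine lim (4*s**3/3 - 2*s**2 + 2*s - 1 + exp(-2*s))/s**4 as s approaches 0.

Direct substitution gives 0/0.
Apply L'Hôpital: lim (4*s^2 - 4*s + 2 - 2*e^(-2*s))/(4*s^3), still 0/0.
Apply L'Hôpital: lim (8*s - 4 + 4*e^(-2*s))/(12*s^2), still 0/0.
Apply L'Hôpital: lim (8 - 8*e^(-2*s))/(24*s), still 0/0.
After 4 applications of L'Hôpital's rule the quotient is (16*e^(-2*s))/(24); substituting s = 0 gives 2/3.

2/3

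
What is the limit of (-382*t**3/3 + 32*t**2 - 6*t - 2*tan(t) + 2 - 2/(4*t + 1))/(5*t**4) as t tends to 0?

Substitution gives 0/0 (the numerator vanishes to order 4).
Expand each term to order t^4: the coefficient of t^4 in -2·1/(1 + 4t) is -512 and in -2·tan(t) is 0.
Lower-order terms cancel with the polynomial part, so the numerator is (-512)·t^4 + o(t^4), and the limit is (-512)/(5) = -512/5.

-512/5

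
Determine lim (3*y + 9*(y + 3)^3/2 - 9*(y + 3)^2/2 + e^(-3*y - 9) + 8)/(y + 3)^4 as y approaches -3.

Direct substitution gives 0/0.
Apply L'Hôpital: lim (-9*y + 27*(y + 3)^2/2 - 3*e^(-3*y - 9) - 24)/(4*(y + 3)^3), still 0/0.
Apply L'Hôpital: lim (27*y + 9*e^(-3*y - 9) + 72)/(12*(y + 3)^2), still 0/0.
Apply L'Hôpital: lim (27 - 27*e^(-3*y - 9))/(24*y + 72), still 0/0.
After 4 applications of L'Hôpital's rule the quotient is (81*e^(-3*y - 9))/(24); substituting y = -3 gives 27/8.

27/8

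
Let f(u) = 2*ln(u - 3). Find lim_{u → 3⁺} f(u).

As u → 3⁺, u - 3 → 0⁺ and ln(u - 3) → −∞.
Multiplying by 2 gives -∞.

-∞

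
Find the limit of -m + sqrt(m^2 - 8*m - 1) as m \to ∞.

This has the form ∞ − ∞. Multiply and divide by the conjugate √(m^2 - 8*m - 1) + m.
That gives (-8m - 1) / (√(m^2 - 8*m - 1) + m).
Divide numerator and denominator by m: the limit is -8/(2·1) = -4.

-4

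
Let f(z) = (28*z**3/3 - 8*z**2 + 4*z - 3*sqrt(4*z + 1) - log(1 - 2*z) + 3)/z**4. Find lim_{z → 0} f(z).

Substitution gives 0/0; apply L'Hôpital's rule 4 times.
After differentiating numerator and denominator 4 times the quotient is (720/(4*z + 1)^(7/2) + 96/(2*z - 1)^4)/(24); at z = 0 this is 34.

34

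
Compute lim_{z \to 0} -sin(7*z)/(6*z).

-7/6

Substitution gives 0/0.
Write it as (7/(-6))·sin(7z)/(7z); since sin(u)/u → 1, the limit is -7/6.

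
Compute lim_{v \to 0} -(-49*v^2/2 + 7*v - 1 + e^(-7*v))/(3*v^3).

343/18

Direct substitution gives 0/0.
Apply L'Hôpital: lim (-49*v + 7 - 7*e^(-7*v))/(-9*v^2), still 0/0.
Apply L'Hôpital: lim (-49 + 49*e^(-7*v))/(-18*v), still 0/0.
After 3 applications of L'Hôpital's rule the quotient is (-343*e^(-7*v))/(-18); substituting v = 0 gives 343/18.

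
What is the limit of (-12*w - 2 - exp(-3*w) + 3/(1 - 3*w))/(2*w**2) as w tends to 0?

Substitution gives 0/0; apply L'Hôpital's rule 2 times.
After differentiating numerator and denominator 2 times the quotient is (-9*e^(-3*w) - 54/(3*w - 1)^3)/(4); at w = 0 this is 45/4.

45/4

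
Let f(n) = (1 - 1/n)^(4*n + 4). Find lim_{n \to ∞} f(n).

The base → 1 and the exponent → ∞: a 1^∞ form.
Take logarithms: (4n + 4)·ln(1 - 1/n). Since ln(1+u) ~ u for small u, this behaves like (4n)·(-1/n) → -4.
So the limit is e^(-4).

e^(-4)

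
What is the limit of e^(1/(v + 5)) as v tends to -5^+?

∞

As v → -5⁺, 1/(v + 5) → +∞, so e^(1/(v + 5)) → ∞.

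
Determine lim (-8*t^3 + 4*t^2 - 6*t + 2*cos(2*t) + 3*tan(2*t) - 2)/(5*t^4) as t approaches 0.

Substitution gives 0/0; apply L'Hôpital's rule 4 times.
After differentiating numerator and denominator 4 times the quotient is (32*cos(2*t) + 1152*tan(2*t)^5 + 1920*tan(2*t)^3 + 768*tan(2*t))/(120); at t = 0 this is 4/15.

4/15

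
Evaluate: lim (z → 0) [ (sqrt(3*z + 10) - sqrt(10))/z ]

3*√(10)/20

A 0/0 form; rationalise with √(10 + 3z) + √10. This collapses the numerator to 3z, leaving 3/(√(10 + 3z) + √10) → 3/(2√10) = 3*√(10)/20.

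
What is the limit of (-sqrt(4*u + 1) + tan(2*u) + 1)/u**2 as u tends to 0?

Substitution gives 0/0; apply L'Hôpital's rule 2 times.
After differentiating numerator and denominator 2 times the quotient is (8*tan(2*u)/cos(2*u)^2 + 4/(4*u + 1)^(3/2))/(2); at u = 0 this is 2.

2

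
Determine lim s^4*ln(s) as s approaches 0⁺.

0

This is a 0·(−∞) form. Rewrite as 1·ln(s) / s^(−4) and apply L'Hôpital:
the derivative quotient is 1·(1/s) / (−4·s^(−5)) = (-1/4)·s^4 → 0.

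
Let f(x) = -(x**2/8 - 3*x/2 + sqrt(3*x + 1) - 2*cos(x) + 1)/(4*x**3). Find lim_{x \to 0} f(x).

-27/64

Substitution gives 0/0; apply L'Hôpital's rule 3 times.
After differentiating numerator and denominator 3 times the quotient is (-2*sin(x) + 81/(8*(3*x + 1)^(5/2)))/(-24); at x = 0 this is -27/64.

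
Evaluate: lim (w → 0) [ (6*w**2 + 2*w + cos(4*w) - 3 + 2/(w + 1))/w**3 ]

-2

Substitution gives 0/0 (the numerator vanishes to order 3).
Expand each term to order w^3: the coefficient of w^3 in cos(4w) is 0 and in 2·1/(1 + w) is -2.
Lower-order terms cancel with the polynomial part, so the numerator is (-2)·w^3 + o(w^3), and the limit is (-2)/(1) = -2.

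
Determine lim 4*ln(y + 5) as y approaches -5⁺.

As y → -5⁺, y + 5 → 0⁺ and ln(y + 5) → −∞.
Multiplying by 4 gives -∞.

-∞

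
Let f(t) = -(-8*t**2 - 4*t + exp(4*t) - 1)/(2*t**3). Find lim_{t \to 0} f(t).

Direct substitution gives 0/0.
Apply L'Hôpital: lim (-16*t + 4*e^(4*t) - 4)/(-6*t^2), still 0/0.
Apply L'Hôpital: lim (16*e^(4*t) - 16)/(-12*t), still 0/0.
After 3 applications of L'Hôpital's rule the quotient is (64*e^(4*t))/(-12); substituting t = 0 gives -16/3.

-16/3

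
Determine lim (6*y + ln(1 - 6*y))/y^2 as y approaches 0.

Direct substitution gives 0/0.
Apply L'Hôpital: lim (6 - 6/(1 - 6*y))/(2*y), still 0/0.
After 2 applications of L'Hôpital's rule the quotient is (-36/(1 - 6*y)^2)/(2); substituting y = 0 gives -18.

-18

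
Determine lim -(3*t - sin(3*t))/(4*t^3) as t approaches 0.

-9/8

Direct substitution gives 0/0.
Apply L'Hôpital: lim (3 - 3*cos(3*t))/(-12*t^2), still 0/0.
Apply L'Hôpital: lim (9*sin(3*t))/(-24*t), still 0/0.
After 3 applications of L'Hôpital's rule the quotient is (27*cos(3*t))/(-24); substituting t = 0 gives -9/8.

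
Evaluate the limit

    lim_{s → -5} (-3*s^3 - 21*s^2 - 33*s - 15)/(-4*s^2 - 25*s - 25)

Direct substitution gives 0/0, so factor. Both numerator and denominator have (s + 5) as a factor.
After cancelling, the expression reduces to (-3*s^2 - 6*s - 3)/(-4*s - 5).
Substituting s = -5 gives -16/5.

-16/5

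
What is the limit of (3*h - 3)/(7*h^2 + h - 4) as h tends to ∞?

The denominator has degree 2 and the numerator degree 1. Dividing numerator and denominator by h^2 sends every term to 0 except the leading denominator term, so the limit is 0.

0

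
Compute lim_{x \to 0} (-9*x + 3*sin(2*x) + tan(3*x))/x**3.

Substitution gives 0/0 (the numerator vanishes to order 3).
Expand each term to order x^3: the coefficient of x^3 in tan(3x) is 9 and in 3·sin(2x) is -4.
Lower-order terms cancel with the polynomial part, so the numerator is (5)·x^3 + o(x^3), and the limit is (5)/(1) = 5.

5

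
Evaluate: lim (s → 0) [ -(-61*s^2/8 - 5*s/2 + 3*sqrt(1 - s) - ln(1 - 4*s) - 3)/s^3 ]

Substitution gives 0/0 (the numerator vanishes to order 3).
Expand each term to order s^3: the coefficient of s^3 in 3·√(1 - s) is -3/16 and in −ln(1 - 4s) is 64/3.
Lower-order terms cancel with the polynomial part, so the numerator is (1015/48)·s^3 + o(s^3), and the limit is (1015/48)/(-1) = -1015/48.

-1015/48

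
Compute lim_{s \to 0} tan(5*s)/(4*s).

Substitution gives 0/0.
Since tan(u)/u → 1 as u → 0, tan(5s)/(5s) → 1 and the limit is 5/4.

5/4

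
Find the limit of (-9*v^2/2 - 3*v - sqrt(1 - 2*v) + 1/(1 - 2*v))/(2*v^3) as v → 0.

Substitution gives 0/0; apply L'Hôpital's rule 3 times.
After differentiating numerator and denominator 3 times the quotient is (48/(1 - 2*v)^4 + 3*(2*v - 1)^4/(1 - 2*v)^(13/2))/(12); at v = 0 this is 17/4.

17/4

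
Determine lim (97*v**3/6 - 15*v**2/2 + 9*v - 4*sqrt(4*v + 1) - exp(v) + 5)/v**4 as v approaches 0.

959/24

Substitution gives 0/0 (the numerator vanishes to order 4).
Expand each term to order v^4: the coefficient of v^4 in -4·√(1 + 4v) is 40 and in −e^(v) is -1/24.
Lower-order terms cancel with the polynomial part, so the numerator is (959/24)·v^4 + o(v^4), and the limit is (959/24)/(1) = 959/24.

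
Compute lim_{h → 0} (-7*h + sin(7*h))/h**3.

Direct substitution gives 0/0.
Apply L'Hôpital: lim (7*cos(7*h) - 7)/(3*h^2), still 0/0.
Apply L'Hôpital: lim (-49*sin(7*h))/(6*h), still 0/0.
After 3 applications of L'Hôpital's rule the quotient is (-343*cos(7*h))/(6); substituting h = 0 gives -343/6.

-343/6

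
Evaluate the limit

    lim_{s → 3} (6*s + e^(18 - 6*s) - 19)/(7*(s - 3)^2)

18/7

Direct substitution gives 0/0.
Apply L'Hôpital: lim (6 - 6*e^(18 - 6*s))/(14*s - 42), still 0/0.
After 2 applications of L'Hôpital's rule the quotient is (36*e^(18 - 6*s))/(14); substituting s = 3 gives 18/7.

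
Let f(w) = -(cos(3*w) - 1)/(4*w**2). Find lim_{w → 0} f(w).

Direct substitution gives 0/0.
Apply L'Hôpital: lim (-3*sin(3*w))/(-8*w), still 0/0.
After 2 applications of L'Hôpital's rule the quotient is (-9*cos(3*w))/(-8); substituting w = 0 gives 9/8.

9/8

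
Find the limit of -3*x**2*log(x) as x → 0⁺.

This is a 0·(−∞) form. Rewrite as -3·ln(x) / x^(−2) and apply L'Hôpital:
the derivative quotient is -3·(1/x) / (−2·x^(−3)) = (3/2)·x^2 → 0.

0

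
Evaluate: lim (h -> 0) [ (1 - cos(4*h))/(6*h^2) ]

Substitution gives 0/0.
Use (1 − cos u)/u² → 1/2 with u = 4h: the limit is 4²/(2·6) = 4/3.

4/3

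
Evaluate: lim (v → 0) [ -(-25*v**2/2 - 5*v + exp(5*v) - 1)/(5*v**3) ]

-25/6

Direct substitution gives 0/0.
Apply L'Hôpital: lim (-25*v + 5*e^(5*v) - 5)/(-15*v^2), still 0/0.
Apply L'Hôpital: lim (25*e^(5*v) - 25)/(-30*v), still 0/0.
After 3 applications of L'Hôpital's rule the quotient is (125*e^(5*v))/(-30); substituting v = 0 gives -25/6.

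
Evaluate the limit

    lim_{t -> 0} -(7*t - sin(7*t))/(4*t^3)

-343/24

Direct substitution gives 0/0.
Apply L'Hôpital: lim (7 - 7*cos(7*t))/(-12*t^2), still 0/0.
Apply L'Hôpital: lim (49*sin(7*t))/(-24*t), still 0/0.
After 3 applications of L'Hôpital's rule the quotient is (343*cos(7*t))/(-24); substituting t = 0 gives -343/24.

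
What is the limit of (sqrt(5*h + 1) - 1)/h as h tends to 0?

A 0/0 form; rationalise with √(1 + 5h) + √1. This collapses the numerator to 5h, leaving 5/(√(1 + 5h) + √1) → 5/(2√1) = 5/2.

5/2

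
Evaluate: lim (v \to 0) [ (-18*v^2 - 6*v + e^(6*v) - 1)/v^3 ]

36

Direct substitution gives 0/0.
Apply L'Hôpital: lim (-36*v + 6*e^(6*v) - 6)/(3*v^2), still 0/0.
Apply L'Hôpital: lim (36*e^(6*v) - 36)/(6*v), still 0/0.
After 3 applications of L'Hôpital's rule the quotient is (216*e^(6*v))/(6); substituting v = 0 gives 36.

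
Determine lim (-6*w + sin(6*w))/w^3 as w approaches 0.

-36

Direct substitution gives 0/0.
Apply L'Hôpital: lim (6*cos(6*w) - 6)/(3*w^2), still 0/0.
Apply L'Hôpital: lim (-36*sin(6*w))/(6*w), still 0/0.
After 3 applications of L'Hôpital's rule the quotient is (-216*cos(6*w))/(6); substituting w = 0 gives -36.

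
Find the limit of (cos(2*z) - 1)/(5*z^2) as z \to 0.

Direct substitution gives 0/0.
Apply L'Hôpital: lim (-2*sin(2*z))/(10*z), still 0/0.
After 2 applications of L'Hôpital's rule the quotient is (-4*cos(2*z))/(10); substituting z = 0 gives -2/5.

-2/5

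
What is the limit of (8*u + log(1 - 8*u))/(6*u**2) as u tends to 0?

-16/3

Direct substitution gives 0/0.
Apply L'Hôpital: lim (8 - 8/(1 - 8*u))/(12*u), still 0/0.
After 2 applications of L'Hôpital's rule the quotient is (-64/(1 - 8*u)^2)/(12); substituting u = 0 gives -16/3.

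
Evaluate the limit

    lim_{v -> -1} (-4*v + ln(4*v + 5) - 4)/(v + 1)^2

Direct substitution gives 0/0.
Apply L'Hôpital: lim (-4 + 4/(4*v + 5))/(2*v + 2), still 0/0.
After 2 applications of L'Hôpital's rule the quotient is (-16/(4*v + 5)^2)/(2); substituting v = -1 gives -8.

-8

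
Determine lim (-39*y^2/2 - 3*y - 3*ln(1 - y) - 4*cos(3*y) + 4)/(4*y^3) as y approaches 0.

Substitution gives 0/0 (the numerator vanishes to order 3).
Expand each term to order y^3: the coefficient of y^3 in -3·ln(1 - y) is 1 and in -4·cos(3y) is 0.
Lower-order terms cancel with the polynomial part, so the numerator is (1)·y^3 + o(y^3), and the limit is (1)/(4) = 1/4.

1/4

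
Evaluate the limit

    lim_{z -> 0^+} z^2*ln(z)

0

This is a 0·(−∞) form. Rewrite as 1·ln(z) / z^(−2) and apply L'Hôpital:
the derivative quotient is 1·(1/z) / (−2·z^(−3)) = (-1/2)·z^2 → 0.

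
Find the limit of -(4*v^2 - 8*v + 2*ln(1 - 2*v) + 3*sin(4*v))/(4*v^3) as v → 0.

28/3

Substitution gives 0/0 (the numerator vanishes to order 3).
Expand each term to order v^3: the coefficient of v^3 in 3·sin(4v) is -32 and in 2·ln(1 - 2v) is -16/3.
Lower-order terms cancel with the polynomial part, so the numerator is (-112/3)·v^3 + o(v^3), and the limit is (-112/3)/(-4) = 28/3.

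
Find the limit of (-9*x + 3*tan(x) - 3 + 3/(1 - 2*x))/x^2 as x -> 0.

Substitution gives 0/0; apply L'Hôpital's rule 2 times.
After differentiating numerator and denominator 2 times the quotient is (6*tan(x)/cos(x)^2 - 24/(2*x - 1)^3)/(2); at x = 0 this is 12.

12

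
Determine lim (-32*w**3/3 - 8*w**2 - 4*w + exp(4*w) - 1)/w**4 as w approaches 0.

Direct substitution gives 0/0.
Apply L'Hôpital: lim (-32*w^2 - 16*w + 4*e^(4*w) - 4)/(4*w^3), still 0/0.
Apply L'Hôpital: lim (-64*w + 16*e^(4*w) - 16)/(12*w^2), still 0/0.
Apply L'Hôpital: lim (64*e^(4*w) - 64)/(24*w), still 0/0.
After 4 applications of L'Hôpital's rule the quotient is (256*e^(4*w))/(24); substituting w = 0 gives 32/3.

32/3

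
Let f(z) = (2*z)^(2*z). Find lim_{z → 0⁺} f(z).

1

Base → 0⁺ and exponent → 0⁺: a 0^0 form.
Take logs: 2z·ln(2z). This is 0·(−∞); rewriting as ln(2z)/(1/(2z)) and applying L'Hôpital gives 0.
Hence the limit is e^0 = 1.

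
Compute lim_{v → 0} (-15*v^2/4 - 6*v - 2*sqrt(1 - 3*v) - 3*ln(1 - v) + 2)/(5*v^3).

Substitution gives 0/0; apply L'Hôpital's rule 3 times.
After differentiating numerator and denominator 3 times the quotient is (-6/(v - 1)^3 + 81/(4*(1 - 3*v)^(5/2)))/(30); at v = 0 this is 7/8.

7/8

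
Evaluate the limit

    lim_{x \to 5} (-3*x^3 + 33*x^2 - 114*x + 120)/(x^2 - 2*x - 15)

At x = 5 both the top and bottom vanish — a removable singularity. Factoring out (x - 5) from each leaves (-3*x^2 + 18*x - 24)/(x + 3), which at x = 5 equals -9/8.

-9/8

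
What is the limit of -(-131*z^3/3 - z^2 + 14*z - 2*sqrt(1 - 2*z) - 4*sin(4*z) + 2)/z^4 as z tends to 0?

-5/4

Substitution gives 0/0; apply L'Hôpital's rule 4 times.
After differentiating numerator and denominator 4 times the quotient is (-1024*sin(4*z) + 30/(1 - 2*z)^(7/2))/(-24); at z = 0 this is -5/4.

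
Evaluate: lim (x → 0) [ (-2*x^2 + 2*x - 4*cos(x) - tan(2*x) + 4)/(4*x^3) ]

-2/3

Substitution gives 0/0 (the numerator vanishes to order 3).
Expand each term to order x^3: the coefficient of x^3 in -4·cos(x) is 0 and in −tan(2x) is -8/3.
Lower-order terms cancel with the polynomial part, so the numerator is (-8/3)·x^3 + o(x^3), and the limit is (-8/3)/(4) = -2/3.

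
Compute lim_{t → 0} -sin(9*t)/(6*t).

-3/2

Substitution gives 0/0.
Write it as (9/(-6))·sin(9t)/(9t); since sin(u)/u → 1, the limit is -3/2.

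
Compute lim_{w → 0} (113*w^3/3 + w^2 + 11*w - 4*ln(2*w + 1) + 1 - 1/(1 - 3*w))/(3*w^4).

-65/3

Substitution gives 0/0 (the numerator vanishes to order 4).
Expand each term to order w^4: the coefficient of w^4 in -4·ln(1 + 2w) is 16 and in −1/(1 - 3w) is -81.
Lower-order terms cancel with the polynomial part, so the numerator is (-65)·w^4 + o(w^4), and the limit is (-65)/(3) = -65/3.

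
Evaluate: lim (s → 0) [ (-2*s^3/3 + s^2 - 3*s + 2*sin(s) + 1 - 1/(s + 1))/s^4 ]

-1

Substitution gives 0/0; apply L'Hôpital's rule 4 times.
After differentiating numerator and denominator 4 times the quotient is (2*sin(s) - 24/(s + 1)^5)/(24); at s = 0 this is -1.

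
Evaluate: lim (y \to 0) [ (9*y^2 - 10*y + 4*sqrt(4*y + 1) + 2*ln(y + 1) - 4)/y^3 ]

50/3

Substitution gives 0/0; apply L'Hôpital's rule 3 times.
After differentiating numerator and denominator 3 times the quotient is (96/(4*y + 1)^(5/2) + 4/(y + 1)^3)/(6); at y = 0 this is 50/3.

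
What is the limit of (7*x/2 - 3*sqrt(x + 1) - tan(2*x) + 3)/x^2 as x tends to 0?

Substitution gives 0/0; apply L'Hôpital's rule 2 times.
After differentiating numerator and denominator 2 times the quotient is (-8*tan(2*x)/cos(2*x)^2 + 3/(4*(x + 1)^(3/2)))/(2); at x = 0 this is 3/8.

3/8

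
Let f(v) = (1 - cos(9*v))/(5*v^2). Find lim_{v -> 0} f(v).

81/10

Substitution gives 0/0.
Use (1 − cos u)/u² → 1/2 with u = 9v: the limit is 9²/(2·5) = 81/10.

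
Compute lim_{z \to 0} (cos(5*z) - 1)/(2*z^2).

Direct substitution gives 0/0.
Apply L'Hôpital: lim (-5*sin(5*z))/(4*z), still 0/0.
After 2 applications of L'Hôpital's rule the quotient is (-25*cos(5*z))/(4); substituting z = 0 gives -25/4.

-25/4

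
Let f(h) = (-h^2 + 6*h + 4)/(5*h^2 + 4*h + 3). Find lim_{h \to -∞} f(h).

-1/5

Numerator and denominator both have degree 2.
Dividing every term by h^2, all lower-order terms vanish and the limit is the ratio of leading coefficients, -1/(5) = -1/5.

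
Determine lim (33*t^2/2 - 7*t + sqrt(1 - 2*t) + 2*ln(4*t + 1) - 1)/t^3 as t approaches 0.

253/6

Substitution gives 0/0; apply L'Hôpital's rule 3 times.
After differentiating numerator and denominator 3 times the quotient is (256/(4*t + 1)^3 - 3/(1 - 2*t)^(5/2))/(6); at t = 0 this is 253/6.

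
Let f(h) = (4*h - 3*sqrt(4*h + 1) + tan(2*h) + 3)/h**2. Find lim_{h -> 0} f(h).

6

Substitution gives 0/0; apply L'Hôpital's rule 2 times.
After differentiating numerator and denominator 2 times the quotient is (8*tan(2*h)/cos(2*h)^2 + 12/(4*h + 1)^(3/2))/(2); at h = 0 this is 6.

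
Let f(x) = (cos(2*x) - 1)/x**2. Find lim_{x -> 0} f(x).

-2

Direct substitution gives 0/0.
Apply L'Hôpital: lim (-2*sin(2*x))/(2*x), still 0/0.
After 2 applications of L'Hôpital's rule the quotient is (-4*cos(2*x))/(2); substituting x = 0 gives -2.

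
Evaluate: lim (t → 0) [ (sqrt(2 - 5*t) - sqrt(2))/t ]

-5*√(2)/4

Substitution gives 0/0. Multiply numerator and denominator by the conjugate √(2 - 5t) + √2.
The numerator becomes (2 - 5t) − 2 = -5t, so the expression simplifies to -5/(√(2 - 5t) + √2).
Letting t → 0 gives -5/(2√2) = -5*√(2)/4.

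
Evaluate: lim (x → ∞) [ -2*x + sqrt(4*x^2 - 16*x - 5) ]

-4

An ∞ − ∞ form. Rationalising with the conjugate, the difference becomes (-16x - 5) / (√(4*x^2 - 16*x - 5) + 2x).
For large x the denominator behaves like 2·2x, so the quotient tends to -16/4 = -4.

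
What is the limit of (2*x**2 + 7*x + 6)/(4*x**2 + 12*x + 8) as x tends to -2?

1/4

Direct substitution gives 0/0, so factor. Both numerator and denominator have (x + 2) as a factor.
After cancelling, the expression reduces to (2*x + 3)/(4*x + 4).
Substituting x = -2 gives 1/4.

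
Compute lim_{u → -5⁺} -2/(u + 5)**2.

As u → -5⁺, (u + 5) → 0⁺, so (u + 5)^2 → 0⁺ and -2/(u + 5)^2 → -∞.

-∞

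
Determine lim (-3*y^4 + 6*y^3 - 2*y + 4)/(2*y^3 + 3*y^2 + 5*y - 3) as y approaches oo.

-∞

The numerator has higher degree (4 > 3); the quotient behaves like (-3/(2))·y^1 for large |y|.
As y → +∞ this diverges to -∞.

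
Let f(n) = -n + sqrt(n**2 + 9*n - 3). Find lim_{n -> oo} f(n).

9/2

An ∞ − ∞ form. Rationalising with the conjugate, the difference becomes (9n - 3) / (√(n^2 + 9*n - 3) + n).
For large n the denominator behaves like 2·n, so the quotient tends to 9/2 = 9/2.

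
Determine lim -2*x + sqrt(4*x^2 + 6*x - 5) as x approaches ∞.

3/2

An ∞ − ∞ form. Rationalising with the conjugate, the difference becomes (6x - 5) / (√(4*x^2 + 6*x - 5) + 2x).
For large x the denominator behaves like 2·2x, so the quotient tends to 6/4 = 3/2.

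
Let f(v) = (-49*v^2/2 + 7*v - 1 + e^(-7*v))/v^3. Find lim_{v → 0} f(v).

Direct substitution gives 0/0.
Apply L'Hôpital: lim (-49*v + 7 - 7*e^(-7*v))/(3*v^2), still 0/0.
Apply L'Hôpital: lim (-49 + 49*e^(-7*v))/(6*v), still 0/0.
After 3 applications of L'Hôpital's rule the quotient is (-343*e^(-7*v))/(6); substituting v = 0 gives -343/6.

-343/6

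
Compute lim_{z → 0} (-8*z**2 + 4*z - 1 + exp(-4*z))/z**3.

Direct substitution gives 0/0.
Apply L'Hôpital: lim (-16*z + 4 - 4*e^(-4*z))/(3*z^2), still 0/0.
Apply L'Hôpital: lim (-16 + 16*e^(-4*z))/(6*z), still 0/0.
After 3 applications of L'Hôpital's rule the quotient is (-64*e^(-4*z))/(6); substituting z = 0 gives -32/3.

-32/3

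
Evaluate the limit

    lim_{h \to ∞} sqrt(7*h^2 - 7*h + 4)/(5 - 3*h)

-√(7)/3

For large |h|, √(7*h^2 - 7*h + 4) ≈ √7·|h| and the denominator ≈ -3h.
Since h → +∞, |h| = h, giving √7/(-3) = -√(7)/3.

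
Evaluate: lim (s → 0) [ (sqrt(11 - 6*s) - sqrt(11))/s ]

-3*√(11)/11

Substitution gives 0/0. Multiply numerator and denominator by the conjugate √(11 - 6s) + √11.
The numerator becomes (11 - 6s) − 11 = -6s, so the expression simplifies to -6/(√(11 - 6s) + √11).
Letting s → 0 gives -6/(2√11) = -3*√(11)/11.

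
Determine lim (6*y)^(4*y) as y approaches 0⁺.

1

Base → 0⁺ and exponent → 0⁺: a 0^0 form.
Take logs: 4y·ln(6y). This is 0·(−∞); rewriting as ln(6y)/(1/(4y)) and applying L'Hôpital gives 0.
Hence the limit is e^0 = 1.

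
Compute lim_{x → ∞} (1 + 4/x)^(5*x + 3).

e^(20)

Write it as [(1 + 4/x)^x]^(5) · (1 + 4/x)^(3). The bracketed term tends to e^(4) and the second factor to 1, so the limit is e^(20).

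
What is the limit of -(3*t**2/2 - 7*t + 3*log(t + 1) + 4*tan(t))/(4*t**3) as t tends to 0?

-7/12

Substitution gives 0/0; apply L'Hôpital's rule 3 times.
After differentiating numerator and denominator 3 times the quotient is (24*tan(t)^2/cos(t)^2 + 8/cos(t)^2 + 6/(t + 1)^3)/(-24); at t = 0 this is -7/12.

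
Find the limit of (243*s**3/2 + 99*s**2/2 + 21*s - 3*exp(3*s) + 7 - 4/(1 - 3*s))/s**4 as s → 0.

Substitution gives 0/0; apply L'Hôpital's rule 4 times.
After differentiating numerator and denominator 4 times the quotient is (-243*e^(3*s) + 7776/(3*s - 1)^5)/(24); at s = 0 this is -2673/8.

-2673/8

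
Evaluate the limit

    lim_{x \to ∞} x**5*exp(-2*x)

Write as x^5/e^{2x}, an ∞/∞ form.
Exponential growth dominates any polynomial, so repeated L'Hôpital (or the standard result) gives 0.

0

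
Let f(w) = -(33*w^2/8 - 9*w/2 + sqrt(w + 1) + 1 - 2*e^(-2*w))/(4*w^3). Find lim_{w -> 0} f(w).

-131/192

Substitution gives 0/0; apply L'Hôpital's rule 3 times.
After differentiating numerator and denominator 3 times the quotient is (16*e^(-2*w) + 3/(8*(w + 1)^(5/2)))/(-24); at w = 0 this is -131/192.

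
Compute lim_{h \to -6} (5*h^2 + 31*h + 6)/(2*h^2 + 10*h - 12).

Since h = -6 makes numerator and denominator zero, (h + 6) divides both.
Cancelling it gives (5*h + 1)/(2*h - 2); now plug in h = -6 to get 29/14.

29/14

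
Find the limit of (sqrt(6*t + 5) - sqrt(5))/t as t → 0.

Substitution gives 0/0. Multiply numerator and denominator by the conjugate √(5 + 6t) + √5.
The numerator becomes (5 + 6t) − 5 = 6t, so the expression simplifies to 6/(√(5 + 6t) + √5).
Letting t → 0 gives 6/(2√5) = 3*√(5)/5.

3*√(5)/5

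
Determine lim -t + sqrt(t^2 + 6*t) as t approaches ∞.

3

This has the form ∞ − ∞. Multiply and divide by the conjugate √(t^2 + 6*t) + t.
That gives (6t) / (√(t^2 + 6*t) + t).
Divide numerator and denominator by t: the limit is 6/(2·1) = 3.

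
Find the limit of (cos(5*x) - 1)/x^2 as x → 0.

Direct substitution gives 0/0.
Apply L'Hôpital: lim (-5*sin(5*x))/(2*x), still 0/0.
After 2 applications of L'Hôpital's rule the quotient is (-25*cos(5*x))/(2); substituting x = 0 gives -25/2.

-25/2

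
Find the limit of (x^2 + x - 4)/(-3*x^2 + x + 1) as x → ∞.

Numerator and denominator both have degree 2.
Dividing every term by x^2, all lower-order terms vanish and the limit is the ratio of leading coefficients, 1/(-3) = -1/3.

-1/3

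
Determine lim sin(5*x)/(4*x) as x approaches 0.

5/4

Substitution gives 0/0.
Write it as (5/4)·sin(5x)/(5x); since sin(u)/u → 1, the limit is 5/4.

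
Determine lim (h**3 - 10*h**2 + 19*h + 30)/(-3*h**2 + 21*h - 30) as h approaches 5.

Direct substitution gives 0/0, so factor. Both numerator and denominator have (h - 5) as a factor.
After cancelling, the expression reduces to (h^2 - 5*h - 6)/(6 - 3*h).
Substituting h = 5 gives 2/3.

2/3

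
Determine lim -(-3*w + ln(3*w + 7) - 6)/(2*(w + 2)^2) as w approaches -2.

9/4

Direct substitution gives 0/0.
Apply L'Hôpital: lim (-3 + 3/(3*w + 7))/(-4*w - 8), still 0/0.
After 2 applications of L'Hôpital's rule the quotient is (-9/(3*w + 7)^2)/(-4); substituting w = -2 gives 9/4.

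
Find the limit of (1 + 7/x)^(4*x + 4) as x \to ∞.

e^(28)

The base → 1 and the exponent → ∞: a 1^∞ form.
Take logarithms: (4x + 4)·ln(1 + 7/x). Since ln(1+u) ~ u for small u, this behaves like (4x)·(7/x) → 28.
So the limit is e^(28).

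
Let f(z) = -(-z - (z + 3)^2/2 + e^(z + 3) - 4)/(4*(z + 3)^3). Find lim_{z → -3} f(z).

-1/24

Direct substitution gives 0/0.
Apply L'Hôpital: lim (-z + e^(z + 3) - 4)/(-12*(z + 3)^2), still 0/0.
Apply L'Hôpital: lim (e^(z + 3) - 1)/(-24*z - 72), still 0/0.
After 3 applications of L'Hôpital's rule the quotient is (e^(z + 3))/(-24); substituting z = -3 gives -1/24.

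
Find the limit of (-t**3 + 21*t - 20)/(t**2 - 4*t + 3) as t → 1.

At t = 1 both the top and bottom vanish — a removable singularity. Factoring out (t - 1) from each leaves (-t^2 - t + 20)/(t - 3), which at t = 1 equals -9.

-9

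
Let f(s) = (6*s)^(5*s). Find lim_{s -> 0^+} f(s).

1

Base → 0⁺ and exponent → 0⁺: a 0^0 form.
Take logs: 5s·ln(6s). This is 0·(−∞); rewriting as ln(6s)/(1/(5s)) and applying L'Hôpital gives 0.
Hence the limit is e^0 = 1.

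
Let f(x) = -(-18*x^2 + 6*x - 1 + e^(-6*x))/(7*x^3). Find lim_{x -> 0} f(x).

36/7

Direct substitution gives 0/0.
Apply L'Hôpital: lim (-36*x + 6 - 6*e^(-6*x))/(-21*x^2), still 0/0.
Apply L'Hôpital: lim (-36 + 36*e^(-6*x))/(-42*x), still 0/0.
After 3 applications of L'Hôpital's rule the quotient is (-216*e^(-6*x))/(-42); substituting x = 0 gives 36/7.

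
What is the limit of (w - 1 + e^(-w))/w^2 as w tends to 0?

Direct substitution gives 0/0.
Apply L'Hôpital: lim (1 - e^(-w))/(2*w), still 0/0.
After 2 applications of L'Hôpital's rule the quotient is (e^(-w))/(2); substituting w = 0 gives 1/2.

1/2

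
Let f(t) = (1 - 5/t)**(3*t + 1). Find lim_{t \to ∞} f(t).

e^(-15)

The base → 1 and the exponent → ∞: a 1^∞ form.
Take logarithms: (3t + 1)·ln(1 - 5/t). Since ln(1+u) ~ u for small u, this behaves like (3t)·(-5/t) → -15.
So the limit is e^(-15).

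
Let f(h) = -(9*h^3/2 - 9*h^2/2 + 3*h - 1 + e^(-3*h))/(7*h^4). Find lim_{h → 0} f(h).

Direct substitution gives 0/0.
Apply L'Hôpital: lim (27*h^2/2 - 9*h + 3 - 3*e^(-3*h))/(-28*h^3), still 0/0.
Apply L'Hôpital: lim (27*h - 9 + 9*e^(-3*h))/(-84*h^2), still 0/0.
Apply L'Hôpital: lim (27 - 27*e^(-3*h))/(-168*h), still 0/0.
After 4 applications of L'Hôpital's rule the quotient is (81*e^(-3*h))/(-168); substituting h = 0 gives -27/56.

-27/56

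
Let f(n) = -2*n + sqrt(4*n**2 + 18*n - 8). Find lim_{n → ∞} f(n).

9/2

This has the form ∞ − ∞. Multiply and divide by the conjugate √(4*n^2 + 18*n - 8) + 2n.
That gives (18n - 8) / (√(4*n^2 + 18*n - 8) + 2n).
Divide numerator and denominator by n: the limit is 18/(2·2) = 9/2.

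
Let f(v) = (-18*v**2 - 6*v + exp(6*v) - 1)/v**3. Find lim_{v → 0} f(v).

Direct substitution gives 0/0.
Apply L'Hôpital: lim (-36*v + 6*e^(6*v) - 6)/(3*v^2), still 0/0.
Apply L'Hôpital: lim (36*e^(6*v) - 36)/(6*v), still 0/0.
After 3 applications of L'Hôpital's rule the quotient is (216*e^(6*v))/(6); substituting v = 0 gives 36.

36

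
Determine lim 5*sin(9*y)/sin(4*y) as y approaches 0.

Substitution gives 0/0.
Divide numerator and denominator by y: sin(9y)/y → 9 and sin(4y)/y → 4, so the limit is 5·9/4 = 45/4.

45/4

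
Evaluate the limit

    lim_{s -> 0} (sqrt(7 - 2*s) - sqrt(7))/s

A 0/0 form; rationalise with √(7 - 2s) + √7. This collapses the numerator to -2s, leaving -2/(√(7 - 2s) + √7) → -2/(2√7) = -√(7)/7.

-√(7)/7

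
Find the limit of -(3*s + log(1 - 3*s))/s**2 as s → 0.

9/2

Direct substitution gives 0/0.
Apply L'Hôpital: lim (3 - 3/(1 - 3*s))/(-2*s), still 0/0.
After 2 applications of L'Hôpital's rule the quotient is (-9/(1 - 3*s)^2)/(-2); substituting s = 0 gives 9/2.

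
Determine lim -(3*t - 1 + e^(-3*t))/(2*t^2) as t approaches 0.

-9/4

Direct substitution gives 0/0.
Apply L'Hôpital: lim (3 - 3*e^(-3*t))/(-4*t), still 0/0.
After 2 applications of L'Hôpital's rule the quotient is (9*e^(-3*t))/(-4); substituting t = 0 gives -9/4.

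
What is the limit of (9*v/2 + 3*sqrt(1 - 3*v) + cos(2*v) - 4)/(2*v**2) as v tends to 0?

Substitution gives 0/0; apply L'Hôpital's rule 2 times.
After differentiating numerator and denominator 2 times the quotient is (-4*cos(2*v) - 27/(4*(1 - 3*v)^(3/2)))/(4); at v = 0 this is -43/16.

-43/16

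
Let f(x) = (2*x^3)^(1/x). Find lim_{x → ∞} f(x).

1

Base → ∞ and exponent → 0: an ∞^0 form.
Take logs: (1/x)·ln(2·x^3) = (ln 2 + 3·ln x)/x → 0.
So the limit is e^0 = 1.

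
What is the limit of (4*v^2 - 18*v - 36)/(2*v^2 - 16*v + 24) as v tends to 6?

15/4

Direct substitution gives 0/0, so factor. Both numerator and denominator have (v - 6) as a factor.
After cancelling, the expression reduces to (4*v + 6)/(2*v - 4).
Substituting v = 6 gives 15/4.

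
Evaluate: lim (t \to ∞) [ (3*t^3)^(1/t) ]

1

Base → ∞ and exponent → 0: an ∞^0 form.
Take logs: (1/t)·ln(3·t^3) = (ln 3 + 3·ln t)/t → 0.
So the limit is e^0 = 1.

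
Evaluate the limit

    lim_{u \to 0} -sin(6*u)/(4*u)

Substitution gives 0/0.
Write it as (6/(-4))·sin(6u)/(6u); since sin(θ)/θ → 1, the limit is -3/2.

-3/2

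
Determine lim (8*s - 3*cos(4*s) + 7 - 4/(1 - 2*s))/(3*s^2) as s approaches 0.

8/3

Substitution gives 0/0 (the numerator vanishes to order 2).
Expand each term to order s^2: the coefficient of s^2 in -3·cos(4s) is 24 and in -4·1/(1 - 2s) is -16.
Lower-order terms cancel with the polynomial part, so the numerator is (8)·s^2 + o(s^2), and the limit is (8)/(3) = 8/3.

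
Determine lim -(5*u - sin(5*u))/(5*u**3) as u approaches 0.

Direct substitution gives 0/0.
Apply L'Hôpital: lim (5 - 5*cos(5*u))/(-15*u^2), still 0/0.
Apply L'Hôpital: lim (25*sin(5*u))/(-30*u), still 0/0.
After 3 applications of L'Hôpital's rule the quotient is (125*cos(5*u))/(-30); substituting u = 0 gives -25/6.

-25/6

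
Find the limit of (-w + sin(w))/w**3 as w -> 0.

Direct substitution gives 0/0.
Apply L'Hôpital: lim (cos(w) - 1)/(3*w^2), still 0/0.
Apply L'Hôpital: lim (-sin(w))/(6*w), still 0/0.
After 3 applications of L'Hôpital's rule the quotient is (-cos(w))/(6); substituting w = 0 gives -1/6.

-1/6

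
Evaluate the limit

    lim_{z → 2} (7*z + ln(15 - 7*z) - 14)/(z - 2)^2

-49/2

Direct substitution gives 0/0.
Apply L'Hôpital: lim (7 - 7/(15 - 7*z))/(2*z - 4), still 0/0.
After 2 applications of L'Hôpital's rule the quotient is (-49/(15 - 7*z)^2)/(2); substituting z = 2 gives -49/2.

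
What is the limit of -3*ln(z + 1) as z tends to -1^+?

As z → -1⁺, z + 1 → 0⁺ and ln(z + 1) → −∞.
Multiplying by -3 gives ∞.

∞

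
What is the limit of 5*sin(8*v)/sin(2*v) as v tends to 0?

20

Substitution gives 0/0.
Divide numerator and denominator by v: sin(8v)/v → 8 and sin(2v)/v → 2, so the limit is 5·8/2 = 20.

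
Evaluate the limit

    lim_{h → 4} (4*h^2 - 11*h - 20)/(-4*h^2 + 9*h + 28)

At h = 4 both the top and bottom vanish — a removable singularity. Factoring out (h - 4) from each leaves (4*h + 5)/(-4*h - 7), which at h = 4 equals -21/23.

-21/23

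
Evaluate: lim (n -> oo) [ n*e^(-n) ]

0

Write as n^1/e^{1n}, an ∞/∞ form.
Exponential growth dominates any polynomial, so repeated L'Hôpital (or the standard result) gives 0.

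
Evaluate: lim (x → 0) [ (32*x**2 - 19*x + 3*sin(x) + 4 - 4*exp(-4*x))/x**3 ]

253/6

Substitution gives 0/0; apply L'Hôpital's rule 3 times.
After differentiating numerator and denominator 3 times the quotient is (-3*cos(x) + 256*e^(-4*x))/(6); at x = 0 this is 253/6.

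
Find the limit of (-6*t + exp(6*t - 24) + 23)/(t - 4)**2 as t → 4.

Direct substitution gives 0/0.
Apply L'Hôpital: lim (6*e^(6*t - 24) - 6)/(2*t - 8), still 0/0.
After 2 applications of L'Hôpital's rule the quotient is (36*e^(6*t - 24))/(2); substituting t = 4 gives 18.

18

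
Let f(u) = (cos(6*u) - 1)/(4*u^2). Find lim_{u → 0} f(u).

-9/2

Direct substitution gives 0/0.
Apply L'Hôpital: lim (-6*sin(6*u))/(8*u), still 0/0.
After 2 applications of L'Hôpital's rule the quotient is (-36*cos(6*u))/(8); substituting u = 0 gives -9/2.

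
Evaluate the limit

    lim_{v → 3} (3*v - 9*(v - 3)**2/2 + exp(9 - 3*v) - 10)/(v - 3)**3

-9/2

Direct substitution gives 0/0.
Apply L'Hôpital: lim (-9*v - 3*e^(9 - 3*v) + 30)/(3*(v - 3)^2), still 0/0.
Apply L'Hôpital: lim (9*e^(9 - 3*v) - 9)/(6*v - 18), still 0/0.
After 3 applications of L'Hôpital's rule the quotient is (-27*e^(9 - 3*v))/(6); substituting v = 3 gives -9/2.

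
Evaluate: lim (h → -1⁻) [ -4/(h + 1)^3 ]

∞

As h → -1⁻, (h + 1) → 0⁻, so (h + 1)^3 → 0⁻ and -4/(h + 1)^3 → ∞.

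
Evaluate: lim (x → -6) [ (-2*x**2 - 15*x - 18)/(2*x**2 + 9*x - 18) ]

-3/5

Since x = -6 makes numerator and denominator zero, (x + 6) divides both.
Cancelling it gives (-2*x - 3)/(2*x - 3); now plug in x = -6 to get -3/5.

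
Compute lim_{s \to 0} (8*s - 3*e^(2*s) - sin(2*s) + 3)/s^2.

-6

Substitution gives 0/0; apply L'Hôpital's rule 2 times.
After differentiating numerator and denominator 2 times the quotient is (-12*e^(2*s) + 4*sin(2*s))/(2); at s = 0 this is -6.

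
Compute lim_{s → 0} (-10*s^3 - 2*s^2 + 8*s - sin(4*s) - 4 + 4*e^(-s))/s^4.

Substitution gives 0/0 (the numerator vanishes to order 4).
Expand each term to order s^4: the coefficient of s^4 in −sin(4s) is 0 and in 4·e^(-s) is 1/6.
Lower-order terms cancel with the polynomial part, so the numerator is (1/6)·s^4 + o(s^4), and the limit is (1/6)/(1) = 1/6.

1/6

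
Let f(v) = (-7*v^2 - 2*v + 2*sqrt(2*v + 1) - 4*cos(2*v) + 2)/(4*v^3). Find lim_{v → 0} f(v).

Substitution gives 0/0 (the numerator vanishes to order 3).
Expand each term to order v^3: the coefficient of v^3 in 2·√(1 + 2v) is 1 and in -4·cos(2v) is 0.
Lower-order terms cancel with the polynomial part, so the numerator is (1)·v^3 + o(v^3), and the limit is (1)/(4) = 1/4.

1/4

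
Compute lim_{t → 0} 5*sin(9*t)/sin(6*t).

15/2

Substitution gives 0/0.
Divide numerator and denominator by t: sin(9t)/t → 9 and sin(6t)/t → 6, so the limit is 5·9/6 = 15/2.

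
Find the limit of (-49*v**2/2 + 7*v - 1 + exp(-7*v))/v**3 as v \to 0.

Direct substitution gives 0/0.
Apply L'Hôpital: lim (-49*v + 7 - 7*e^(-7*v))/(3*v^2), still 0/0.
Apply L'Hôpital: lim (-49 + 49*e^(-7*v))/(6*v), still 0/0.
After 3 applications of L'Hôpital's rule the quotient is (-343*e^(-7*v))/(6); substituting v = 0 gives -343/6.

-343/6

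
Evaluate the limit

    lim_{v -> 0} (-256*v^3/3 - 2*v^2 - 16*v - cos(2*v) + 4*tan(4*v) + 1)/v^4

-2/3

Substitution gives 0/0 (the numerator vanishes to order 4).
Expand each term to order v^4: the coefficient of v^4 in 4·tan(4v) is 0 and in −cos(2v) is -2/3.
Lower-order terms cancel with the polynomial part, so the numerator is (-2/3)·v^4 + o(v^4), and the limit is (-2/3)/(1) = -2/3.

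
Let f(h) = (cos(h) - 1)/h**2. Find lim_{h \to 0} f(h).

-1/2

Direct substitution gives 0/0.
Apply L'Hôpital: lim (-sin(h))/(2*h), still 0/0.
After 2 applications of L'Hôpital's rule the quotient is (-cos(h))/(2); substituting h = 0 gives -1/2.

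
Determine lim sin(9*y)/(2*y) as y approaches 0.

Substitution gives 0/0.
Write it as (9/2)·sin(9y)/(9y); since sin(u)/u → 1, the limit is 9/2.

9/2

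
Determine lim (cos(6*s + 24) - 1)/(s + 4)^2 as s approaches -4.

-18

Direct substitution gives 0/0.
Apply L'Hôpital: lim (-6*sin(6*s + 24))/(2*s + 8), still 0/0.
After 2 applications of L'Hôpital's rule the quotient is (-36*cos(6*s + 24))/(2); substituting s = -4 gives -18.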